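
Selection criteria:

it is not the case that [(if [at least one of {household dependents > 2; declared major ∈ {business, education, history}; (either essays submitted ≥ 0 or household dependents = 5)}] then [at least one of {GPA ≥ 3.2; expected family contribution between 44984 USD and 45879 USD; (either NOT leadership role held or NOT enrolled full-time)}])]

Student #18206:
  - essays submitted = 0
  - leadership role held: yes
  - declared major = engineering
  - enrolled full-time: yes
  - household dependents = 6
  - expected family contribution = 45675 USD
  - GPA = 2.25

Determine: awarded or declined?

Atomic conditions:
  household dependents > 2: 6 > 2 is true
  declared major ∈ {business, education, history}: engineering is not in the set → false
  essays submitted ≥ 0: 0 ≥ 0 is true
  household dependents = 5: 6 == 5 is false
  GPA ≥ 3.2: 2.25 ≥ 3.2 is false
  expected family contribution between 44984 USD and 45879 USD: 45675 in [44984, 45879] is true
  NOT leadership role held: yes → false
  NOT enrolled full-time: yes → false
Combine:
[1.1.3] true OR false = true
[1.1] true OR false OR true = true
[1.2.3] false OR false = false
[1.2] false OR true OR false = true
[1] true → true = true
[root] NOT true = false
Overall: false → declined

Declined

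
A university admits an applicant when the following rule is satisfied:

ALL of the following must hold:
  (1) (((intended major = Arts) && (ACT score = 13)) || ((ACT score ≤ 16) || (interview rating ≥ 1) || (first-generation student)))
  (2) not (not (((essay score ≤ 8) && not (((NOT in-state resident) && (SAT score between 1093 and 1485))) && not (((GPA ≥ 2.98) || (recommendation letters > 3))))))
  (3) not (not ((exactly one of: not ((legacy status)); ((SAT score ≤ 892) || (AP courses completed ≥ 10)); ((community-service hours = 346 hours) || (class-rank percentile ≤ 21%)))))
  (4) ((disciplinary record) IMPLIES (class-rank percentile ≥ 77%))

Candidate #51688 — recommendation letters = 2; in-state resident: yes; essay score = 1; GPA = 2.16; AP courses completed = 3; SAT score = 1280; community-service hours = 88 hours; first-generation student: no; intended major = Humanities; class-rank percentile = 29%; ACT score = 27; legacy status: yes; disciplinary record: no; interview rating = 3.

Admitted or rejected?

Atomic conditions:
  intended major = Arts: Humanities == Arts is false
  ACT score = 13: 27 == 13 is false
  ACT score ≤ 16: 27 ≤ 16 is false
  interview rating ≥ 1: 3 ≥ 1 is true
  first-generation student: no → false
  essay score ≤ 8: 1 ≤ 8 is true
  NOT in-state resident: yes → false
  SAT score between 1093 and 1485: 1280 in [1093, 1485] is true
  GPA ≥ 2.98: 2.16 ≥ 2.98 is false
  recommendation letters > 3: 2 > 3 is false
  legacy status: yes → true
  SAT score ≤ 892: 1280 ≤ 892 is false
  AP courses completed ≥ 10: 3 ≥ 10 is false
  community-service hours = 346 hours: 88 == 346 is false
  class-rank percentile ≤ 21%: 29 ≤ 21 is false
  disciplinary record: no → false
  class-rank percentile ≥ 77%: 29 ≥ 77 is false
Combine:
[1.1] false AND false = false
[1.2] false OR true OR false = true
[1] false OR true = true
[2.1.1.2.1] false AND true = false
[2.1.1.2] NOT false = true
[2.1.1.3.1] false OR false = false
[2.1.1.3] NOT false = true
[2.1.1] true AND true AND true = true
[2.1] NOT true = false
[2] NOT false = true
[3.1.1.1] NOT true = false
[3.1.1.2] false OR false = false
[3.1.1.3] false OR false = false
[3.1.1] exactly-one(false, false, false) = false
[3.1] NOT false = true
[3] NOT true = false
[4] false → false (antecedent false ⇒ implication holds) = true
[root] true AND true AND false AND true = false
Overall: false → rejected

Rejected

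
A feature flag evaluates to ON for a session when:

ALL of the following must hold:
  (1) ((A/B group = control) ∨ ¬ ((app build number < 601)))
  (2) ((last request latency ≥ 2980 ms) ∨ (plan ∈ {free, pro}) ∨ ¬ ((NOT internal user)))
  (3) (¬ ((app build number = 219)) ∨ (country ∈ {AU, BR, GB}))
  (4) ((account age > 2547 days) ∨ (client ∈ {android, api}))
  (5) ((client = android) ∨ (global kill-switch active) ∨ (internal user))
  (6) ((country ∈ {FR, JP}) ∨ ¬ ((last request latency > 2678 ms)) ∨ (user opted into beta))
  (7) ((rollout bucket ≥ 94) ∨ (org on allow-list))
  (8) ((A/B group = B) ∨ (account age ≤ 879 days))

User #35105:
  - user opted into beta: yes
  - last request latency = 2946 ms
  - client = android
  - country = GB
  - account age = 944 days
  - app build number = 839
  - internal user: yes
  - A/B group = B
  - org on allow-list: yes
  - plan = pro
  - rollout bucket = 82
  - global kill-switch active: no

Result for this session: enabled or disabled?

Enabled

Atomic conditions:
  A/B group = control: B == control is false
  app build number < 601: 839 < 601 is false
  last request latency ≥ 2980 ms: 2946 ≥ 2980 is false
  plan ∈ {free, pro}: pro is in the set → true
  NOT internal user: yes → false
  app build number = 219: 839 == 219 is false
  country ∈ {AU, BR, GB}: GB is in the set → true
  account age > 2547 days: 944 > 2547 is false
  client ∈ {android, api}: android is in the set → true
  client = android: android == android is true
  global kill-switch active: no → false
  internal user: yes → true
  country ∈ {FR, JP}: GB is not in the set → false
  last request latency > 2678 ms: 2946 > 2678 is true
  user opted into beta: yes → true
  rollout bucket ≥ 94: 82 ≥ 94 is false
  org on allow-list: yes → true
  A/B group = B: B == B is true
  account age ≤ 879 days: 944 ≤ 879 is false
Combine:
[1.2] NOT false = true
[1] false OR true = true
[2.3] NOT false = true
[2] false OR true OR true = true
[3.1] NOT false = true
[3] true OR true = true
[4] false OR true = true
[5] true OR false OR true = true
[6.2] NOT true = false
[6] false OR false OR true = true
[7] false OR true = true
[8] true OR false = true
[root] true AND true AND true AND true AND true AND true AND true AND true = true
Overall: true → enabled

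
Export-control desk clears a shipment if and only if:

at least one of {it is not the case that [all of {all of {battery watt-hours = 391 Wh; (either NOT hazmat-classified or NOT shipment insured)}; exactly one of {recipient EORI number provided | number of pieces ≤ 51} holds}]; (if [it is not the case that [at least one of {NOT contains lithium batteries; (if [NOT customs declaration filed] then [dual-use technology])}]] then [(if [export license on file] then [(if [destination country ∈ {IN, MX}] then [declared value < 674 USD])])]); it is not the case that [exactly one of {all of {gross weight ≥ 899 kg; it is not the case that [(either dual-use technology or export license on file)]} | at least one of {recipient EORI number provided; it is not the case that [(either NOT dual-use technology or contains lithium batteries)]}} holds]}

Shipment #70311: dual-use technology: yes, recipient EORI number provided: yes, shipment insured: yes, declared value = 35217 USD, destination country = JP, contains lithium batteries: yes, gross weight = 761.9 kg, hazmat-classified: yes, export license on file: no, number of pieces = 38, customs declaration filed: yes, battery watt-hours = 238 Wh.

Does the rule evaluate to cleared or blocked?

Atomic conditions:
  battery watt-hours = 391 Wh: 238 == 391 is false
  NOT hazmat-classified: yes → false
  NOT shipment insured: yes → false
  recipient EORI number provided: yes → true
  number of pieces ≤ 51: 38 ≤ 51 is true
  NOT contains lithium batteries: yes → false
  NOT customs declaration filed: yes → false
  dual-use technology: yes → true
  export license on file: no → false
  destination country ∈ {IN, MX}: JP is not in the set → false
  declared value < 674 USD: 35217 < 674 is false
  gross weight ≥ 899 kg: 761.9 ≥ 899 is false
  NOT dual-use technology: yes → false
  contains lithium batteries: yes → true
Combine:
[1.1.1.2] false OR false = false
[1.1.1] false AND false = false
[1.1.2] exactly-one(true, true) = false
[1.1] false AND false = false
[1] NOT false = true
[2.1.1.2] false → true (antecedent false ⇒ implication holds) = true
[2.1.1] false OR true = true
[2.1] NOT true = false
[2.2.2] false → false (antecedent false ⇒ implication holds) = true
[2.2] false → true (antecedent false ⇒ implication holds) = true
[2] false → true (antecedent false ⇒ implication holds) = true
[3.1.1.2.1] true OR false = true
[3.1.1.2] NOT true = false
[3.1.1] false AND false = false
[3.1.2.2.1] false OR true = true
[3.1.2.2] NOT true = false
[3.1.2] true OR false = true
[3.1] exactly-one(false, true) = true
[3] NOT true = false
[root] true OR true OR false = true
Overall: true → cleared

Cleared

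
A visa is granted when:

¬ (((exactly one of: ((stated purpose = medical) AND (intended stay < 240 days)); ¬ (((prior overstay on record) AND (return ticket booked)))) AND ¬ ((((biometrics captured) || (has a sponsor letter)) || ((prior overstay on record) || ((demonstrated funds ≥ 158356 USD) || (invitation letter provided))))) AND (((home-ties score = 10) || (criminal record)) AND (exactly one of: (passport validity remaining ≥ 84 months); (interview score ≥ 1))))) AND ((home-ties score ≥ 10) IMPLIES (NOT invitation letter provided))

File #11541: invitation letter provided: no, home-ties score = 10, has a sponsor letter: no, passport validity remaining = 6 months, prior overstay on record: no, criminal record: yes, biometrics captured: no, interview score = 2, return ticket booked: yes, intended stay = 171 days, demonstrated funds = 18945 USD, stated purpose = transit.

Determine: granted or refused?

Atomic conditions:
  stated purpose = medical: transit == medical is false
  intended stay < 240 days: 171 < 240 is true
  prior overstay on record: no → false
  return ticket booked: yes → true
  biometrics captured: no → false
  has a sponsor letter: no → false
  demonstrated funds ≥ 158356 USD: 18945 ≥ 158356 is false
  invitation letter provided: no → false
  home-ties score = 10: 10 == 10 is true
  criminal record: yes → true
  passport validity remaining ≥ 84 months: 6 ≥ 84 is false
  interview score ≥ 1: 2 ≥ 1 is true
  home-ties score ≥ 10: 10 ≥ 10 is true
  NOT invitation letter provided: no → true
Combine:
[1.1.1.1] false AND true = false
[1.1.1.2.1] false AND true = false
[1.1.1.2] NOT false = true
[1.1.1] exactly-one(false, true) = true
[1.1.2.1.1] false OR false = false
[1.1.2.1.2.2] false OR false = false
[1.1.2.1.2] false OR false = false
[1.1.2.1] false OR false = false
[1.1.2] NOT false = true
[1.1.3.1] true OR true = true
[1.1.3.2] exactly-one(false, true) = true
[1.1.3] true AND true = true
[1.1] true AND true AND true = true
[1] NOT true = false
[2] true → true = true
[root] false AND true = false
Overall: false → refused

Refused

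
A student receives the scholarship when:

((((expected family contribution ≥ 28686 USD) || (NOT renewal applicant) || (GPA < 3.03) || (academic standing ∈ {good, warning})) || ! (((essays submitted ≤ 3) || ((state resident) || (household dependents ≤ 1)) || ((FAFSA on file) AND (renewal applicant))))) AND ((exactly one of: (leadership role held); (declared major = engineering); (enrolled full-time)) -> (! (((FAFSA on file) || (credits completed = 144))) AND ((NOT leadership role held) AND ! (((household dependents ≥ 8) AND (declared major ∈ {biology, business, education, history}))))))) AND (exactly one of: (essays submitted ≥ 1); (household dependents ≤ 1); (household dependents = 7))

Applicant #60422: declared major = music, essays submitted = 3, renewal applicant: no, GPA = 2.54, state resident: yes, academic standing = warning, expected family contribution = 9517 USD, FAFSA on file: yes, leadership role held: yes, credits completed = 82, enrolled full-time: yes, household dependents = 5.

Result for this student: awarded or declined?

Awarded

Atomic conditions:
  expected family contribution ≥ 28686 USD: 9517 ≥ 28686 is false
  NOT renewal applicant: no → true
  GPA < 3.03: 2.54 < 3.03 is true
  academic standing ∈ {good, warning}: warning is in the set → true
  essays submitted ≤ 3: 3 ≤ 3 is true
  state resident: yes → true
  household dependents ≤ 1: 5 ≤ 1 is false
  FAFSA on file: yes → true
  renewal applicant: no → false
  leadership role held: yes → true
  declared major = engineering: music == engineering is false
  enrolled full-time: yes → true
  credits completed = 144: 82 == 144 is false
  NOT leadership role held: yes → false
  household dependents ≥ 8: 5 ≥ 8 is false
  declared major ∈ {biology, business, education, history}: music is not in the set → false
  essays submitted ≥ 1: 3 ≥ 1 is true
  household dependents = 7: 5 == 7 is false
Combine:
[1.1.1] false OR true OR true OR true = true
[1.1.2.1.2] true OR false = true
[1.1.2.1.3] true AND false = false
[1.1.2.1] true OR true OR false = true
[1.1.2] NOT true = false
[1.1] true OR false = true
[1.2.1] exactly-one(true, false, true) = false
[1.2.2.1.1] true OR false = true
[1.2.2.1] NOT true = false
[1.2.2.2.2.1] false AND false = false
[1.2.2.2.2] NOT false = true
[1.2.2.2] false AND true = false
[1.2.2] false AND false = false
[1.2] false → false (antecedent false ⇒ implication holds) = true
[1] true AND true = true
[2] exactly-one(true, false, false) = true
[root] true AND true = true
Overall: true → awarded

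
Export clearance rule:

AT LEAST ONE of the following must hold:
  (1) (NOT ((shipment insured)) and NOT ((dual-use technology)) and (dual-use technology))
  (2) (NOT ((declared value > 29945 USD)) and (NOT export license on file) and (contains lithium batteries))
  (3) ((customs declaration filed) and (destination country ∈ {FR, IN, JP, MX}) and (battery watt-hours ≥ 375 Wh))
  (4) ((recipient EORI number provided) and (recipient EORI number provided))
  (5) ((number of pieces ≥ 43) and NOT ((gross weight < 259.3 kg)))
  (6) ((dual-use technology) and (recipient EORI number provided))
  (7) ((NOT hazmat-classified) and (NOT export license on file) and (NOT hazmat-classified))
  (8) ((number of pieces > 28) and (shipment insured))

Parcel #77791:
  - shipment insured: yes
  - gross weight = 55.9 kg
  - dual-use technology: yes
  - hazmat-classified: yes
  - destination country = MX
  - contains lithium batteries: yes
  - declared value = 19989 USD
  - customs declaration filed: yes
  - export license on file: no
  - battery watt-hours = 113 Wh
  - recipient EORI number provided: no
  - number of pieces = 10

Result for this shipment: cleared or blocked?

Cleared

Atomic conditions:
  shipment insured: yes → true
  dual-use technology: yes → true
  declared value > 29945 USD: 19989 > 29945 is false
  NOT export license on file: no → true
  contains lithium batteries: yes → true
  customs declaration filed: yes → true
  destination country ∈ {FR, IN, JP, MX}: MX is in the set → true
  battery watt-hours ≥ 375 Wh: 113 ≥ 375 is false
  recipient EORI number provided: no → false
  number of pieces ≥ 43: 10 ≥ 43 is false
  gross weight < 259.3 kg: 55.9 < 259.3 is true
  NOT hazmat-classified: yes → false
  number of pieces > 28: 10 > 28 is false
Combine:
[1.1] NOT true = false
[1.2] NOT true = false
[1] false AND false AND true = false
[2.1] NOT false = true
[2] true AND true AND true = true
[3] true AND true AND false = false
[4] false AND false = false
[5.2] NOT true = false
[5] false AND false = false
[6] true AND false = false
[7] false AND true AND false = false
[8] false AND true = false
[root] false OR true OR false OR false OR false OR false OR false OR false = true
Overall: true → cleared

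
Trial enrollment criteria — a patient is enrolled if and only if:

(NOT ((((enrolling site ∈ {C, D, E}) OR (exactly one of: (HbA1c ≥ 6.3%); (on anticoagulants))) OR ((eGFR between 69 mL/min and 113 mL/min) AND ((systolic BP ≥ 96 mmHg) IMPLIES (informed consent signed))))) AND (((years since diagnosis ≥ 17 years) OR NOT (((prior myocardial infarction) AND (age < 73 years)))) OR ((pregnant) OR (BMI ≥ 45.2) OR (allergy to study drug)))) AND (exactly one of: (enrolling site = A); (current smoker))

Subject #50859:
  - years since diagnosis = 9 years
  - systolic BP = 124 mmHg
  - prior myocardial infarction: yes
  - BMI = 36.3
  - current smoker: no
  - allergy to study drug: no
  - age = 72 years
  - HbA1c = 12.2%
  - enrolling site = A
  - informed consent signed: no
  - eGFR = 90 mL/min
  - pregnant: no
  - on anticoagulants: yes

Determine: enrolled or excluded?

Atomic conditions:
  enrolling site ∈ {C, D, E}: A is not in the set → false
  HbA1c ≥ 6.3%: 12.2 ≥ 6.3 is true
  on anticoagulants: yes → true
  eGFR between 69 mL/min and 113 mL/min: 90 in [69, 113] is true
  systolic BP ≥ 96 mmHg: 124 ≥ 96 is true
  informed consent signed: no → false
  years since diagnosis ≥ 17 years: 9 ≥ 17 is false
  prior myocardial infarction: yes → true
  age < 73 years: 72 < 73 is true
  pregnant: no → false
  BMI ≥ 45.2: 36.3 ≥ 45.2 is false
  allergy to study drug: no → false
  enrolling site = A: A == A is true
  current smoker: no → false
Combine:
[1.1.1.1.2] exactly-one(true, true) = false
[1.1.1.1] false OR false = false
[1.1.1.2.2] true → false = false
[1.1.1.2] true AND false = false
[1.1.1] false OR false = false
[1.1] NOT false = true
[1.2.1.2.1] true AND true = true
[1.2.1.2] NOT true = false
[1.2.1] false OR false = false
[1.2.2] false OR false OR false = false
[1.2] false OR false = false
[1] true AND false = false
[2] exactly-one(true, false) = true
[root] false AND true = false
Overall: false → excluded

Excluded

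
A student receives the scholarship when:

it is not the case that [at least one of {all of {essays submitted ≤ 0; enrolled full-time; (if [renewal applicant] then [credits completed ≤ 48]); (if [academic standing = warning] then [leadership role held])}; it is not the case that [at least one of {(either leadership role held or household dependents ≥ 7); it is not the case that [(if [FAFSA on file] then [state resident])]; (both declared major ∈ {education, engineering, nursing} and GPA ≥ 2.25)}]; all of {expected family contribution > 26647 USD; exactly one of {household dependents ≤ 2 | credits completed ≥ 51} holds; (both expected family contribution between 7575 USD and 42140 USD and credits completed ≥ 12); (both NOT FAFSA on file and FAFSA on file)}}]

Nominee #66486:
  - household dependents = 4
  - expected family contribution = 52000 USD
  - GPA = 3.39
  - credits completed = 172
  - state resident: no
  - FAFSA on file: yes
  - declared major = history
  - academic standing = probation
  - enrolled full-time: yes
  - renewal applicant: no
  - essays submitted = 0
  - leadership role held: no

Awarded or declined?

Declined

Atomic conditions:
  essays submitted ≤ 0: 0 ≤ 0 is true
  enrolled full-time: yes → true
  renewal applicant: no → false
  credits completed ≤ 48: 172 ≤ 48 is false
  academic standing = warning: probation == warning is false
  leadership role held: no → false
  household dependents ≥ 7: 4 ≥ 7 is false
  FAFSA on file: yes → true
  state resident: no → false
  declared major ∈ {education, engineering, nursing}: history is not in the set → false
  GPA ≥ 2.25: 3.39 ≥ 2.25 is true
  expected family contribution > 26647 USD: 52000 > 26647 is true
  household dependents ≤ 2: 4 ≤ 2 is false
  credits completed ≥ 51: 172 ≥ 51 is true
  expected family contribution between 7575 USD and 42140 USD: 52000 in [7575, 42140] is false
  credits completed ≥ 12: 172 ≥ 12 is true
  NOT FAFSA on file: yes → false
Combine:
[1.1.3] false → false (antecedent false ⇒ implication holds) = true
[1.1.4] false → false (antecedent false ⇒ implication holds) = true
[1.1] true AND true AND true AND true = true
[1.2.1.1] false OR false = false
[1.2.1.2.1] true → false = false
[1.2.1.2] NOT false = true
[1.2.1.3] false AND true = false
[1.2.1] false OR true OR false = true
[1.2] NOT true = false
[1.3.2] exactly-one(false, true) = true
[1.3.3] false AND true = false
[1.3.4] false AND true = false
[1.3] true AND true AND false AND false = false
[1] true OR false OR false = true
[root] NOT true = false
Overall: false → declined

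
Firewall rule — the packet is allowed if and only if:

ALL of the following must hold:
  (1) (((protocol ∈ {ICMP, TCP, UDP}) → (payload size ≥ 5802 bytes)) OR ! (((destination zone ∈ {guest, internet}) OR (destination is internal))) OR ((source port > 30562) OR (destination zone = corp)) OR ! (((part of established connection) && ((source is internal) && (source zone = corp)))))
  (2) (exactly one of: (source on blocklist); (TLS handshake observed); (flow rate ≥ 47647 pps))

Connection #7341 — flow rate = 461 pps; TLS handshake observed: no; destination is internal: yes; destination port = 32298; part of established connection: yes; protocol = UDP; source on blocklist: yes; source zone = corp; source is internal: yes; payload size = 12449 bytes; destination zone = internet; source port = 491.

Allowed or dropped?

Allowed

Atomic conditions:
  protocol ∈ {ICMP, TCP, UDP}: UDP is in the set → true
  payload size ≥ 5802 bytes: 12449 ≥ 5802 is true
  destination zone ∈ {guest, internet}: internet is in the set → true
  destination is internal: yes → true
  source port > 30562: 491 > 30562 is false
  destination zone = corp: internet == corp is false
  part of established connection: yes → true
  source is internal: yes → true
  source zone = corp: corp == corp is true
  source on blocklist: yes → true
  TLS handshake observed: no → false
  flow rate ≥ 47647 pps: 461 ≥ 47647 is false
Combine:
[1.1] true → true = true
[1.2.1] true OR true = true
[1.2] NOT true = false
[1.3] false OR false = false
[1.4.1.2] true AND true = true
[1.4.1] true AND true = true
[1.4] NOT true = false
[1] true OR false OR false OR false = true
[2] exactly-one(true, false, false) = true
[root] true AND true = true
Overall: true → allowed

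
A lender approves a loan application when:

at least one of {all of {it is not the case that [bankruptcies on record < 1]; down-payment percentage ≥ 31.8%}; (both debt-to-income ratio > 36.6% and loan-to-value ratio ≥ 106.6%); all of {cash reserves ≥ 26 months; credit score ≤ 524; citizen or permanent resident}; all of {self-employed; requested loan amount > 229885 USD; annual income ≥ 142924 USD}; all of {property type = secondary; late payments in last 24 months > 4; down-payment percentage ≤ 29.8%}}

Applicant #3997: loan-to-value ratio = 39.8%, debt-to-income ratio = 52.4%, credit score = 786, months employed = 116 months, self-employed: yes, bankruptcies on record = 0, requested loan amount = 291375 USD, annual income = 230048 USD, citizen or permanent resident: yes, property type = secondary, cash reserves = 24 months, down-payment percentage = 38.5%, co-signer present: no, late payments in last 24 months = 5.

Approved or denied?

Approved

Atomic conditions:
  bankruptcies on record < 1: 0 < 1 is true
  down-payment percentage ≥ 31.8%: 38.5 ≥ 31.8 is true
  debt-to-income ratio > 36.6%: 52.4 > 36.6 is true
  loan-to-value ratio ≥ 106.6%: 39.8 ≥ 106.6 is false
  cash reserves ≥ 26 months: 24 ≥ 26 is false
  credit score ≤ 524: 786 ≤ 524 is false
  citizen or permanent resident: yes → true
  self-employed: yes → true
  requested loan amount > 229885 USD: 291375 > 229885 is true
  annual income ≥ 142924 USD: 230048 ≥ 142924 is true
  property type = secondary: secondary == secondary is true
  late payments in last 24 months > 4: 5 > 4 is true
  down-payment percentage ≤ 29.8%: 38.5 ≤ 29.8 is false
Combine:
[1.1] NOT true = false
[1] false AND true = false
[2] true AND false = false
[3] false AND false AND true = false
[4] true AND true AND true = true
[5] true AND true AND false = false
[root] false OR false OR false OR true OR false = true
Overall: true → approved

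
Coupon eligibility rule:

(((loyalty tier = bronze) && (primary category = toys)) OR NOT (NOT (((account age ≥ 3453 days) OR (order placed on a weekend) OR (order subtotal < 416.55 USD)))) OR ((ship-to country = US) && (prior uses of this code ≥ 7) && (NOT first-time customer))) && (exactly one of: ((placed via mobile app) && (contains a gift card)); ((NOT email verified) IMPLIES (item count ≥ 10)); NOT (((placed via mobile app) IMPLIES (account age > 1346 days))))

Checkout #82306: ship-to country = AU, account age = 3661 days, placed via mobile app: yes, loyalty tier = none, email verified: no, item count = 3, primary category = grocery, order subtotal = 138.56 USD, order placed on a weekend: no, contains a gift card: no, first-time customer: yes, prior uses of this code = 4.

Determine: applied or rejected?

Rejected

Atomic conditions:
  loyalty tier = bronze: none == bronze is false
  primary category = toys: grocery == toys is false
  account age ≥ 3453 days: 3661 ≥ 3453 is true
  order placed on a weekend: no → false
  order subtotal < 416.55 USD: 138.56 < 416.55 is true
  ship-to country = US: AU == US is false
  prior uses of this code ≥ 7: 4 ≥ 7 is false
  NOT first-time customer: yes → false
  placed via mobile app: yes → true
  contains a gift card: no → false
  NOT email verified: no → true
  item count ≥ 10: 3 ≥ 10 is false
  account age > 1346 days: 3661 > 1346 is true
Combine:
[1.1] false AND false = false
[1.2.1.1] true OR false OR true = true
[1.2.1] NOT true = false
[1.2] NOT false = true
[1.3] false AND false AND false = false
[1] false OR true OR false = true
[2.1] true AND false = false
[2.2] true → false = false
[2.3.1] true → true = true
[2.3] NOT true = false
[2] exactly-one(false, false, false) = false
[root] true AND false = false
Overall: false → rejected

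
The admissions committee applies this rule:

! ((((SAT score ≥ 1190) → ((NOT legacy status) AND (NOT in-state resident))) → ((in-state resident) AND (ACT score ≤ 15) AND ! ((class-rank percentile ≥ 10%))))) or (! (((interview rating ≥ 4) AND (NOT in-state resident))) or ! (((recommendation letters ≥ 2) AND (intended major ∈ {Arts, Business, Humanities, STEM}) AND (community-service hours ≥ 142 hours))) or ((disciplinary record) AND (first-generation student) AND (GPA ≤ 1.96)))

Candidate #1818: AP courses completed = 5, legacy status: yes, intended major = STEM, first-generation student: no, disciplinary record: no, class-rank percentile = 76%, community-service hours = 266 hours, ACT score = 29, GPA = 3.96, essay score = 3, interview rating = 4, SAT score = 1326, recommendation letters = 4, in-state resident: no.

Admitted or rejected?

Atomic conditions:
  SAT score ≥ 1190: 1326 ≥ 1190 is true
  NOT legacy status: yes → false
  NOT in-state resident: no → true
  in-state resident: no → false
  ACT score ≤ 15: 29 ≤ 15 is false
  class-rank percentile ≥ 10%: 76 ≥ 10 is true
  interview rating ≥ 4: 4 ≥ 4 is true
  recommendation letters ≥ 2: 4 ≥ 2 is true
  intended major ∈ {Arts, Business, Humanities, STEM}: STEM is in the set → true
  community-service hours ≥ 142 hours: 266 ≥ 142 is true
  disciplinary record: no → false
  first-generation student: no → false
  GPA ≤ 1.96: 3.96 ≤ 1.96 is false
Combine:
[1.1.1.2] false AND true = false
[1.1.1] true → false = false
[1.1.2.3] NOT true = false
[1.1.2] false AND false AND false = false
[1.1] false → false (antecedent false ⇒ implication holds) = true
[1] NOT true = false
[2.1.1] true AND true = true
[2.1] NOT true = false
[2.2.1] true AND true AND true = true
[2.2] NOT true = false
[2.3] false AND false AND false = false
[2] false OR false OR false = false
[root] false OR false = false
Overall: false → rejected

Rejected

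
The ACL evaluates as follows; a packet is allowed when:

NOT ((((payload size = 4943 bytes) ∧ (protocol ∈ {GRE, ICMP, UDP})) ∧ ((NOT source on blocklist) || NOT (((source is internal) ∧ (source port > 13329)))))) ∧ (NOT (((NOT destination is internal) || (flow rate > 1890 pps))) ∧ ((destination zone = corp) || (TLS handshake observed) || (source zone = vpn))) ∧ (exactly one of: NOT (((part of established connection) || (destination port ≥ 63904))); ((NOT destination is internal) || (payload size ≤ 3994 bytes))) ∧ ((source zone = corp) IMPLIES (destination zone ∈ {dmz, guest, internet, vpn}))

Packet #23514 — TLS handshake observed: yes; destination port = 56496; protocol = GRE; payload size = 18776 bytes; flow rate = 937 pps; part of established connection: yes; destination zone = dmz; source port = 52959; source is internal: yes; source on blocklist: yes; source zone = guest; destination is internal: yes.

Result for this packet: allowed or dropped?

Atomic conditions:
  payload size = 4943 bytes: 18776 == 4943 is false
  protocol ∈ {GRE, ICMP, UDP}: GRE is in the set → true
  NOT source on blocklist: yes → false
  source is internal: yes → true
  source port > 13329: 52959 > 13329 is true
  NOT destination is internal: yes → false
  flow rate > 1890 pps: 937 > 1890 is false
  destination zone = corp: dmz == corp is false
  TLS handshake observed: yes → true
  source zone = vpn: guest == vpn is false
  part of established connection: yes → true
  destination port ≥ 63904: 56496 ≥ 63904 is false
  payload size ≤ 3994 bytes: 18776 ≤ 3994 is false
  source zone = corp: guest == corp is false
  destination zone ∈ {dmz, guest, internet, vpn}: dmz is in the set → true
Combine:
[1.1.1] false AND true = false
[1.1.2.2.1] true AND true = true
[1.1.2.2] NOT true = false
[1.1.2] false OR false = false
[1.1] false AND false = false
[1] NOT false = true
[2.1.1] false OR false = false
[2.1] NOT false = true
[2.2] false OR true OR false = true
[2] true AND true = true
[3.1.1] true OR false = true
[3.1] NOT true = false
[3.2] false OR false = false
[3] exactly-one(false, false) = false
[4] false → true (antecedent false ⇒ implication holds) = true
[root] true AND true AND false AND true = false
Overall: false → dropped

Dropped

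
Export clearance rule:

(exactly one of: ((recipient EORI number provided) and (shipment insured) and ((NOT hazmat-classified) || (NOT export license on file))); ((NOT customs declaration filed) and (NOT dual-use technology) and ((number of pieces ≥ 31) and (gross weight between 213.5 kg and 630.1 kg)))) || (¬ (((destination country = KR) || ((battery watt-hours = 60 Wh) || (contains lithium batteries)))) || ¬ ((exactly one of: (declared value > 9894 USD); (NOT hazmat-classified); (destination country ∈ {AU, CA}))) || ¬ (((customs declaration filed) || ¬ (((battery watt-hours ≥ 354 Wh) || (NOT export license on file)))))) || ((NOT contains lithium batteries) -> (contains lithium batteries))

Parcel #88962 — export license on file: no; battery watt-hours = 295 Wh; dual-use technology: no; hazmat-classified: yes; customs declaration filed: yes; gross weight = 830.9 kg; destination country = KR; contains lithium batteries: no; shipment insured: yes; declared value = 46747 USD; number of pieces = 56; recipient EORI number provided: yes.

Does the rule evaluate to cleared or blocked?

Cleared

Atomic conditions:
  recipient EORI number provided: yes → true
  shipment insured: yes → true
  NOT hazmat-classified: yes → false
  NOT export license on file: no → true
  NOT customs declaration filed: yes → false
  NOT dual-use technology: no → true
  number of pieces ≥ 31: 56 ≥ 31 is true
  gross weight between 213.5 kg and 630.1 kg: 830.9 in [213.5, 630.1] is false
  destination country = KR: KR == KR is true
  battery watt-hours = 60 Wh: 295 == 60 is false
  contains lithium batteries: no → false
  declared value > 9894 USD: 46747 > 9894 is true
  destination country ∈ {AU, CA}: KR is not in the set → false
  customs declaration filed: yes → true
  battery watt-hours ≥ 354 Wh: 295 ≥ 354 is false
  NOT contains lithium batteries: no → true
Combine:
[1.1.3] false OR true = true
[1.1] true AND true AND true = true
[1.2.3] true AND false = false
[1.2] false AND true AND false = false
[1] exactly-one(true, false) = true
[2.1.1.2] false OR false = false
[2.1.1] true OR false = true
[2.1] NOT true = false
[2.2.1] exactly-one(true, false, false) = true
[2.2] NOT true = false
[2.3.1.2.1] false OR true = true
[2.3.1.2] NOT true = false
[2.3.1] true OR false = true
[2.3] NOT true = false
[2] false OR false OR false = false
[3] true → false = false
[root] true OR false OR false = true
Overall: true → cleared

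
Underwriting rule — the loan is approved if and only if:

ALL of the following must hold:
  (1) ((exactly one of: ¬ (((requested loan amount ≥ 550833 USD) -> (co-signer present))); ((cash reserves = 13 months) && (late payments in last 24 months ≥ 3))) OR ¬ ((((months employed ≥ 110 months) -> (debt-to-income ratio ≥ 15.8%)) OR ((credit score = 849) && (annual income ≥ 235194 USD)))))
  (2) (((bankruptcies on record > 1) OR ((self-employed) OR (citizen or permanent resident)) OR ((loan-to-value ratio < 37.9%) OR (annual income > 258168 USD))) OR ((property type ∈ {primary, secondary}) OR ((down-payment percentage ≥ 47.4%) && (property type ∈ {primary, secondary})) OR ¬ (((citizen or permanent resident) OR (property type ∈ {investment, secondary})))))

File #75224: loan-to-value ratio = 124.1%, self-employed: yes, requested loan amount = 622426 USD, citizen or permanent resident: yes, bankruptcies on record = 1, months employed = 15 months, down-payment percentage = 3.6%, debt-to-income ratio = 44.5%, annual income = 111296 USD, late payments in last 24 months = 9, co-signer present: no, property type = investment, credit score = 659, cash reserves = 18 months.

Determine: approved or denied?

Approved

Atomic conditions:
  requested loan amount ≥ 550833 USD: 622426 ≥ 550833 is true
  co-signer present: no → false
  cash reserves = 13 months: 18 == 13 is false
  late payments in last 24 months ≥ 3: 9 ≥ 3 is true
  months employed ≥ 110 months: 15 ≥ 110 is false
  debt-to-income ratio ≥ 15.8%: 44.5 ≥ 15.8 is true
  credit score = 849: 659 == 849 is false
  annual income ≥ 235194 USD: 111296 ≥ 235194 is false
  bankruptcies on record > 1: 1 > 1 is false
  self-employed: yes → true
  citizen or permanent resident: yes → true
  loan-to-value ratio < 37.9%: 124.1 < 37.9 is false
  annual income > 258168 USD: 111296 > 258168 is false
  property type ∈ {primary, secondary}: investment is not in the set → false
  down-payment percentage ≥ 47.4%: 3.6 ≥ 47.4 is false
  property type ∈ {investment, secondary}: investment is in the set → true
Combine:
[1.1.1.1] true → false = false
[1.1.1] NOT false = true
[1.1.2] false AND true = false
[1.1] exactly-one(true, false) = true
[1.2.1.1] false → true (antecedent false ⇒ implication holds) = true
[1.2.1.2] false AND false = false
[1.2.1] true OR false = true
[1.2] NOT true = false
[1] true OR false = true
[2.1.2] true OR true = true
[2.1.3] false OR false = false
[2.1] false OR true OR false = true
[2.2.2] false AND false = false
[2.2.3.1] true OR true = true
[2.2.3] NOT true = false
[2.2] false OR false OR false = false
[2] true OR false = true
[root] true AND true = true
Overall: true → approved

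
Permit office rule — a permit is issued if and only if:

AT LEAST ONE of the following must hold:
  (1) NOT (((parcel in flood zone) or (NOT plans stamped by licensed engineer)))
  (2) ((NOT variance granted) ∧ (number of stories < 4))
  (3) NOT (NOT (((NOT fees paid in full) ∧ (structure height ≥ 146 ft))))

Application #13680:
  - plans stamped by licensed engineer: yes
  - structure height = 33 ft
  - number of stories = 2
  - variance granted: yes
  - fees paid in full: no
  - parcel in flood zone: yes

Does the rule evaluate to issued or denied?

Atomic conditions:
  parcel in flood zone: yes → true
  NOT plans stamped by licensed engineer: yes → false
  NOT variance granted: yes → false
  number of stories < 4: 2 < 4 is true
  NOT fees paid in full: no → true
  structure height ≥ 146 ft: 33 ≥ 146 is false
Combine:
[1.1] true OR false = true
[1] NOT true = false
[2] false AND true = false
[3.1.1] true AND false = false
[3.1] NOT false = true
[3] NOT true = false
[root] false OR false OR false = false
Overall: false → denied

Denied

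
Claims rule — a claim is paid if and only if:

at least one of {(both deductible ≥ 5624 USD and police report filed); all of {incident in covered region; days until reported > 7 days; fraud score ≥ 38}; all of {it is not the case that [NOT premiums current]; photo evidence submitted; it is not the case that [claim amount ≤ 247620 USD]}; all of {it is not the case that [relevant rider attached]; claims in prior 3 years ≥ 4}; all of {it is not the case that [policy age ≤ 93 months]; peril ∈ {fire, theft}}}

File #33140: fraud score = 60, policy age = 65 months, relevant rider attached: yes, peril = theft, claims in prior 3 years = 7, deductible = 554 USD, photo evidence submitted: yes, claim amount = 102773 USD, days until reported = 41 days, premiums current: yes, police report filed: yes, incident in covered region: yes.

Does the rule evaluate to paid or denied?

Atomic conditions:
  deductible ≥ 5624 USD: 554 ≥ 5624 is false
  police report filed: yes → true
  incident in covered region: yes → true
  days until reported > 7 days: 41 > 7 is true
  fraud score ≥ 38: 60 ≥ 38 is true
  NOT premiums current: yes → false
  photo evidence submitted: yes → true
  claim amount ≤ 247620 USD: 102773 ≤ 247620 is true
  relevant rider attached: yes → true
  claims in prior 3 years ≥ 4: 7 ≥ 4 is true
  policy age ≤ 93 months: 65 ≤ 93 is true
  peril ∈ {fire, theft}: theft is in the set → true
Combine:
[1] false AND true = false
[2] true AND true AND true = true
[3.1] NOT false = true
[3.3] NOT true = false
[3] true AND true AND false = false
[4.1] NOT true = false
[4] false AND true = false
[5.1] NOT true = false
[5] false AND true = false
[root] false OR true OR false OR false OR false = true
Overall: true → paid

Paid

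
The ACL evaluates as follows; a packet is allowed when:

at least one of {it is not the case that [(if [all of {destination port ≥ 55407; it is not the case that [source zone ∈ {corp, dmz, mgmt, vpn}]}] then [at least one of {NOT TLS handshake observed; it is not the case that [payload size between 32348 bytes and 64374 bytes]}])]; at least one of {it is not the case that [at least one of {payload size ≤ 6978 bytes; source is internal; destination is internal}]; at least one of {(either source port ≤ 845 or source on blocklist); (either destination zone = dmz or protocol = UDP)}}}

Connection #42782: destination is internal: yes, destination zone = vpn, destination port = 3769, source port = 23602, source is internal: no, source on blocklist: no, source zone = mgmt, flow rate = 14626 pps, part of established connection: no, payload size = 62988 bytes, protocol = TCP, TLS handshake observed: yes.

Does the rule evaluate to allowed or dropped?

Dropped

Atomic conditions:
  destination port ≥ 55407: 3769 ≥ 55407 is false
  source zone ∈ {corp, dmz, mgmt, vpn}: mgmt is in the set → true
  NOT TLS handshake observed: yes → false
  payload size between 32348 bytes and 64374 bytes: 62988 in [32348, 64374] is true
  payload size ≤ 6978 bytes: 62988 ≤ 6978 is false
  source is internal: no → false
  destination is internal: yes → true
  source port ≤ 845: 23602 ≤ 845 is false
  source on blocklist: no → false
  destination zone = dmz: vpn == dmz is false
  protocol = UDP: TCP == UDP is false
Combine:
[1.1.1.2] NOT true = false
[1.1.1] false AND false = false
[1.1.2.2] NOT true = false
[1.1.2] false OR false = false
[1.1] false → false (antecedent false ⇒ implication holds) = true
[1] NOT true = false
[2.1.1] false OR false OR true = true
[2.1] NOT true = false
[2.2.1] false OR false = false
[2.2.2] false OR false = false
[2.2] false OR false = false
[2] false OR false = false
[root] false OR false = false
Overall: false → dropped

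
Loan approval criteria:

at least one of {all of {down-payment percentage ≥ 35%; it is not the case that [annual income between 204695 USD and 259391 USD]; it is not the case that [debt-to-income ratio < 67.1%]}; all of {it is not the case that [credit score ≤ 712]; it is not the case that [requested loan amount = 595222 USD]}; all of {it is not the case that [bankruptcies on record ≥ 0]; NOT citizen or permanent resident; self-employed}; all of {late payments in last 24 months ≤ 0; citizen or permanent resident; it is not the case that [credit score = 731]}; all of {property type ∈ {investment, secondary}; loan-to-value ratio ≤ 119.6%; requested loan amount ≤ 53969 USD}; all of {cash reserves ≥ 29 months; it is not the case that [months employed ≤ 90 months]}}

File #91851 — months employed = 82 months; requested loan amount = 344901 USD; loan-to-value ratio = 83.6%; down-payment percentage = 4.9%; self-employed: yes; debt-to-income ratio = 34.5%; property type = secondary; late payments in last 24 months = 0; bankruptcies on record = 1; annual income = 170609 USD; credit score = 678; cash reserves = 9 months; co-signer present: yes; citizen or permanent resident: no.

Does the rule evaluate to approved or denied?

Denied

Atomic conditions:
  down-payment percentage ≥ 35%: 4.9 ≥ 35 is false
  annual income between 204695 USD and 259391 USD: 170609 in [204695, 259391] is false
  debt-to-income ratio < 67.1%: 34.5 < 67.1 is true
  credit score ≤ 712: 678 ≤ 712 is true
  requested loan amount = 595222 USD: 344901 == 595222 is false
  bankruptcies on record ≥ 0: 1 ≥ 0 is true
  NOT citizen or permanent resident: no → true
  self-employed: yes → true
  late payments in last 24 months ≤ 0: 0 ≤ 0 is true
  citizen or permanent resident: no → false
  credit score = 731: 678 == 731 is false
  property type ∈ {investment, secondary}: secondary is in the set → true
  loan-to-value ratio ≤ 119.6%: 83.6 ≤ 119.6 is true
  requested loan amount ≤ 53969 USD: 344901 ≤ 53969 is false
  cash reserves ≥ 29 months: 9 ≥ 29 is false
  months employed ≤ 90 months: 82 ≤ 90 is true
Combine:
[1.2] NOT false = true
[1.3] NOT true = false
[1] false AND true AND false = false
[2.1] NOT true = false
[2.2] NOT false = true
[2] false AND true = false
[3.1] NOT true = false
[3] false AND true AND true = false
[4.3] NOT false = true
[4] true AND false AND true = false
[5] true AND true AND false = false
[6.2] NOT true = false
[6] false AND false = false
[root] false OR false OR false OR false OR false OR false = false
Overall: false → denied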